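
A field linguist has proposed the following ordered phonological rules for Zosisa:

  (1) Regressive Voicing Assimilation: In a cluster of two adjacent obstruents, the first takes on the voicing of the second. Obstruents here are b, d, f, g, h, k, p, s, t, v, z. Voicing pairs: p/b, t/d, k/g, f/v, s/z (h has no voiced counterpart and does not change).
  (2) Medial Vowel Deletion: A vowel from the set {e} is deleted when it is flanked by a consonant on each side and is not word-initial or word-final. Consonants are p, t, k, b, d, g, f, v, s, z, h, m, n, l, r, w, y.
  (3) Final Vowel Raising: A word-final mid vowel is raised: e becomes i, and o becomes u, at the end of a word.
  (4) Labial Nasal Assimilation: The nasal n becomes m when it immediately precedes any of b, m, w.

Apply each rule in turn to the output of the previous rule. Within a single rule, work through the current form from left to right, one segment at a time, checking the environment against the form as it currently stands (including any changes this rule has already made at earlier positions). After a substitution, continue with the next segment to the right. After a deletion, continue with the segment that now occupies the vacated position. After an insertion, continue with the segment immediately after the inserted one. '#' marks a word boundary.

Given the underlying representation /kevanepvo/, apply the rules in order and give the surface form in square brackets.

(1) Regressive Voicing Assimilation: [kevanepvo] → [kevanebvo]
(2) Medial Vowel Deletion: [kevanebvo] → [kvanbvo]
(3) Final Vowel Raising: [kvanbvo] → [kvanbvu]
(4) Labial Nasal Assimilation: [kvanbvu] → [kvambvu]

[kvambvu]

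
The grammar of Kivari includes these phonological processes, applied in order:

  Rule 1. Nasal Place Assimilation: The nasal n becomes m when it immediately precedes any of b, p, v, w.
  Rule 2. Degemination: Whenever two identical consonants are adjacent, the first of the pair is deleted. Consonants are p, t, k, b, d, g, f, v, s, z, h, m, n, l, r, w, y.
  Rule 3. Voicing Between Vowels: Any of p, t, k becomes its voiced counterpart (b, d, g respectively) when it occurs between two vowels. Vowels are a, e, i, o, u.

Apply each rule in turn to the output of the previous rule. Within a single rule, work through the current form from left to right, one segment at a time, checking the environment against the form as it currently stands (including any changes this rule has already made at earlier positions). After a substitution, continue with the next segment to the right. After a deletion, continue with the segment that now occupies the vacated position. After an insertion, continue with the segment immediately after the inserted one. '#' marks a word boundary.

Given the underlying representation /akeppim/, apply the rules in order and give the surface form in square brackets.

[agebim]

Rule 1 Nasal Place Assimilation: no change — [akeppim]
Rule 2 Degemination: [akeppim] → [akepim]
Rule 3 Voicing Between Vowels: [akepim] → [agebim]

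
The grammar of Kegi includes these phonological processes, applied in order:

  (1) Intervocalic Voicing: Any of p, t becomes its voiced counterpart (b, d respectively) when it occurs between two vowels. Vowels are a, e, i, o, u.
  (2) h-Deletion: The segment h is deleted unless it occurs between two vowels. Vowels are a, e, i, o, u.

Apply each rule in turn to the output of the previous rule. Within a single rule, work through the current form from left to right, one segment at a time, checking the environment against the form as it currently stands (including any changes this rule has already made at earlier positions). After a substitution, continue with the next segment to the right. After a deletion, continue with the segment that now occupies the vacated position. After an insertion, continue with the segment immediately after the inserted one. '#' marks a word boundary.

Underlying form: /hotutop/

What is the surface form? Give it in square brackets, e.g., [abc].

[odudop]

(1) Intervocalic Voicing: [hotutop] → [hodudop]
(2) h-Deletion: [hodudop] → [odudop]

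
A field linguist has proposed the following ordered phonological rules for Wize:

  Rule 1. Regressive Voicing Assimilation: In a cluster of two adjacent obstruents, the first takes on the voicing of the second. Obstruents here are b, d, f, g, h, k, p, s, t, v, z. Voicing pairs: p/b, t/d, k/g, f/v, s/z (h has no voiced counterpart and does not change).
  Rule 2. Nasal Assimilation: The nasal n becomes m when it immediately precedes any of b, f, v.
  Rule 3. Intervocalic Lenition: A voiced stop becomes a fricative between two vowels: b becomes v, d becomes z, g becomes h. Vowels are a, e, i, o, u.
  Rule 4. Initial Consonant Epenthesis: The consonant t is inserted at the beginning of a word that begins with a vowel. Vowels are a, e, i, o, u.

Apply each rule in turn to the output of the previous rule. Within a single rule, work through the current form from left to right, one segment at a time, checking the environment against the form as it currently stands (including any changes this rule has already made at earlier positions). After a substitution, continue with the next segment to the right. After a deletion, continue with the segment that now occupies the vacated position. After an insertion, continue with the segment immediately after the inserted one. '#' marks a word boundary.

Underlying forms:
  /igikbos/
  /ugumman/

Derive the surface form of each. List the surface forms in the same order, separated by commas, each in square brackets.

/igikbos/:
  Rule 1 Regressive Voicing Assimilation: [igikbos] → [igigbos]
  Rule 2 Nasal Assimilation: no change — [igigbos]
  Rule 3 Intervocalic Lenition: [igigbos] → [ihigbos]
  Rule 4 Initial Consonant Epenthesis: [ihigbos] → [tihigbos]
/ugumman/:
  Rule 1 Regressive Voicing Assimilation: no change — [ugumman]
  Rule 2 Nasal Assimilation: no change — [ugumman]
  Rule 3 Intervocalic Lenition: [ugumman] → [uhumman]
  Rule 4 Initial Consonant Epenthesis: [uhumman] → [tuhumman]

[tihigbos], [tuhumman]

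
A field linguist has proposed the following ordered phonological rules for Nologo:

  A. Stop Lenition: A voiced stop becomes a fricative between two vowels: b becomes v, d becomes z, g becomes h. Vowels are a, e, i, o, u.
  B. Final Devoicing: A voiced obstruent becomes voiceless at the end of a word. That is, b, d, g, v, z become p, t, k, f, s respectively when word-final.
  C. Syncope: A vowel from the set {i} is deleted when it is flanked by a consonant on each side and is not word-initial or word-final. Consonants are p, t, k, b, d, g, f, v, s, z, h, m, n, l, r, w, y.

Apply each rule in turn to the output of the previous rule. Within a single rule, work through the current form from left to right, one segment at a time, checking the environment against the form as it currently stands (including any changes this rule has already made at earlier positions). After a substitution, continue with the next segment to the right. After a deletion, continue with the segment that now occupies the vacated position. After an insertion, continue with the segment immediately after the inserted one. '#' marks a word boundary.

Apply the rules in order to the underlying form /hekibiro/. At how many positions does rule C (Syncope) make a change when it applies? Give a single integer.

2

A Stop Lenition: [hekibiro] → [hekiviro]
B Final Devoicing: no change — [hekiviro]
C Syncope: [hekiviro] → [hekvro]
Rule C changed 2 position(s).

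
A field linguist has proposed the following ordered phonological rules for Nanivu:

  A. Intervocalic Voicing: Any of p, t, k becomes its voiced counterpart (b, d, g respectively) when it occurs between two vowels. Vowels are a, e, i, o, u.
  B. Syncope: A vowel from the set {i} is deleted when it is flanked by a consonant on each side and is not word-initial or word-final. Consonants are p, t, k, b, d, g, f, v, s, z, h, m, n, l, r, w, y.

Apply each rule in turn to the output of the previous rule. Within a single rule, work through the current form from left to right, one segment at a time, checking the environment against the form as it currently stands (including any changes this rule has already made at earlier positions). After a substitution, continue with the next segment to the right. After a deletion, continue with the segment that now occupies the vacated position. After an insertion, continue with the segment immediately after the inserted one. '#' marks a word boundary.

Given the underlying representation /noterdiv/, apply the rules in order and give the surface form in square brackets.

A Intervocalic Voicing: [noterdiv] → [noderdiv]
B Syncope: [noderdiv] → [noderdv]

[noderdv]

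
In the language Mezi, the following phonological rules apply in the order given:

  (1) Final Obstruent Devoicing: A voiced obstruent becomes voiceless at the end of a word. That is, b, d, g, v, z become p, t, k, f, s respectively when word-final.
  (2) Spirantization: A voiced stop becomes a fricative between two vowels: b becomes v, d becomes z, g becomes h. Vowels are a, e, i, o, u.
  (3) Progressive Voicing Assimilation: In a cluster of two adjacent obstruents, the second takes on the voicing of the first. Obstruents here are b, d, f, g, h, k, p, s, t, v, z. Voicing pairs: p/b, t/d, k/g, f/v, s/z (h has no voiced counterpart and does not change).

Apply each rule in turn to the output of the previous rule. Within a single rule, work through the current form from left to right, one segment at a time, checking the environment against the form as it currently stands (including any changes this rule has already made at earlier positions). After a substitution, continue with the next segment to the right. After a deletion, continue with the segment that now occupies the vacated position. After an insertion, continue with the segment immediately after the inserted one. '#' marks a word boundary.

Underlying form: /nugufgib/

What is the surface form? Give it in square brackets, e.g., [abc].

(1) Final Obstruent Devoicing: [nugufgib] → [nugufgip]
(2) Spirantization: [nugufgip] → [nuhufgip]
(3) Progressive Voicing Assimilation: [nuhufgip] → [nuhufkip]

[nuhufkip]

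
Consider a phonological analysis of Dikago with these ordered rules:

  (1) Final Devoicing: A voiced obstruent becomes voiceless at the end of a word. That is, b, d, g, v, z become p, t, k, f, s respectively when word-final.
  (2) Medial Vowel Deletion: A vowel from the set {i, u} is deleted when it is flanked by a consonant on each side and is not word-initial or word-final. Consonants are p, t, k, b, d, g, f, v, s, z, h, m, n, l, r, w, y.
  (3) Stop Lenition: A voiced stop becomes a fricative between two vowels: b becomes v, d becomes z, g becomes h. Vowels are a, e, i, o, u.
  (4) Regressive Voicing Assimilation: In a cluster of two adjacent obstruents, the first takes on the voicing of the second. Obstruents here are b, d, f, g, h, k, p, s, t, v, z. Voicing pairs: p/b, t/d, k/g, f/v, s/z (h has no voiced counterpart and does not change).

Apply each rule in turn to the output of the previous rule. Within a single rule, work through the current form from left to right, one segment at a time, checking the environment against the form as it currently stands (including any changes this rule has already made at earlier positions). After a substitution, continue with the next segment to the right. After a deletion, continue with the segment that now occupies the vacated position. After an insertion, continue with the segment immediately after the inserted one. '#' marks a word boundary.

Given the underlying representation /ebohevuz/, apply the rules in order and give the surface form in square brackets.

[evohefs]

(1) Final Devoicing: [ebohevuz] → [ebohevus]
(2) Medial Vowel Deletion: [ebohevus] → [ebohevs]
(3) Stop Lenition: [ebohevs] → [evohevs]
(4) Regressive Voicing Assimilation: [evohevs] → [evohefs]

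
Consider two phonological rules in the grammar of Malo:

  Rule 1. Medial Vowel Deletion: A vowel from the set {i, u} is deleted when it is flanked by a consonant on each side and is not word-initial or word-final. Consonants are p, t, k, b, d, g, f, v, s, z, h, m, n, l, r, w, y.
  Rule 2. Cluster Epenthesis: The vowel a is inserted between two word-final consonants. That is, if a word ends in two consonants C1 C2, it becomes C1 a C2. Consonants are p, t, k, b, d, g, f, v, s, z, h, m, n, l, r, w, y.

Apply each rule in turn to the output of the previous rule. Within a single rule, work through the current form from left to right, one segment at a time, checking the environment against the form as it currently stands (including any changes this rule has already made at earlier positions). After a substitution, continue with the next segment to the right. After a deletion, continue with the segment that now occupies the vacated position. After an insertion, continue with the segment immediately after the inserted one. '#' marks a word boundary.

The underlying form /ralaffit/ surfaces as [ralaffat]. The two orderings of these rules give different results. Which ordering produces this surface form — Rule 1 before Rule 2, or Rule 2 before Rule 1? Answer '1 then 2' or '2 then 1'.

Order 1 then 2:
  1 Medial Vowel Deletion: [ralaffit] → [ralafft]
  2 Cluster Epenthesis: [ralafft] → [ralaffat]
  result: [ralaffat]
Order 2 then 1:
  2 Cluster Epenthesis: no change — [ralaffit]
  1 Medial Vowel Deletion: [ralaffit] → [ralafft]
  result: [ralafft]

1 then 2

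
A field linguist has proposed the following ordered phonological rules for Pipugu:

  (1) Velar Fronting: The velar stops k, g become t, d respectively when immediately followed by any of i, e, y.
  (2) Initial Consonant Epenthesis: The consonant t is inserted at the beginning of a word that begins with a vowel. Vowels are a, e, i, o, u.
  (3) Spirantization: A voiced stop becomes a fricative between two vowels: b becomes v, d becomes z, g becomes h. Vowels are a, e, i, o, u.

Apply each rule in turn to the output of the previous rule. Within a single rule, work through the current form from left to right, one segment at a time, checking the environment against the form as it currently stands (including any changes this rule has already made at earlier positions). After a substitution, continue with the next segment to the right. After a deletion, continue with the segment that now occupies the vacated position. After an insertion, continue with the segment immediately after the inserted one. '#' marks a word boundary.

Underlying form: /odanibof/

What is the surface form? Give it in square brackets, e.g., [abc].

(1) Velar Fronting: no change — [odanibof]
(2) Initial Consonant Epenthesis: [odanibof] → [todanibof]
(3) Spirantization: [todanibof] → [tozanivof]

[tozanivof]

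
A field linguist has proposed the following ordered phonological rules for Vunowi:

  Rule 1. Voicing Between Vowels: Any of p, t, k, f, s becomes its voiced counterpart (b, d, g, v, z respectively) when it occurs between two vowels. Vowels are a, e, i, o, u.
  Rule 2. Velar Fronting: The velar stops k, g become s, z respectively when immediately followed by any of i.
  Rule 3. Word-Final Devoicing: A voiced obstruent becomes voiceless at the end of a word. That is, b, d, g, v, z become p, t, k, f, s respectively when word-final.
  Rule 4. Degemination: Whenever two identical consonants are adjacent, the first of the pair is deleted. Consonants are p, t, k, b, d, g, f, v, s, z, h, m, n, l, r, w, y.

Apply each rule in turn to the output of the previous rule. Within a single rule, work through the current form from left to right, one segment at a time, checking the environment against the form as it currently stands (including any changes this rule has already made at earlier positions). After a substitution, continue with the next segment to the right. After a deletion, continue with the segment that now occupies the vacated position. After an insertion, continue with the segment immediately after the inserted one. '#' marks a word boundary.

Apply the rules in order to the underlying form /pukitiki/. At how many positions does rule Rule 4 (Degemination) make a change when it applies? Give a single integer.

0

Rule 1 Voicing Between Vowels: [pukitiki] → [pugidigi]
Rule 2 Velar Fronting: [pugidigi] → [puzidizi]
Rule 3 Word-Final Devoicing: no change — [puzidizi]
Rule 4 Degemination: no change — [puzidizi]
Rule Rule 4 changed 0 position(s).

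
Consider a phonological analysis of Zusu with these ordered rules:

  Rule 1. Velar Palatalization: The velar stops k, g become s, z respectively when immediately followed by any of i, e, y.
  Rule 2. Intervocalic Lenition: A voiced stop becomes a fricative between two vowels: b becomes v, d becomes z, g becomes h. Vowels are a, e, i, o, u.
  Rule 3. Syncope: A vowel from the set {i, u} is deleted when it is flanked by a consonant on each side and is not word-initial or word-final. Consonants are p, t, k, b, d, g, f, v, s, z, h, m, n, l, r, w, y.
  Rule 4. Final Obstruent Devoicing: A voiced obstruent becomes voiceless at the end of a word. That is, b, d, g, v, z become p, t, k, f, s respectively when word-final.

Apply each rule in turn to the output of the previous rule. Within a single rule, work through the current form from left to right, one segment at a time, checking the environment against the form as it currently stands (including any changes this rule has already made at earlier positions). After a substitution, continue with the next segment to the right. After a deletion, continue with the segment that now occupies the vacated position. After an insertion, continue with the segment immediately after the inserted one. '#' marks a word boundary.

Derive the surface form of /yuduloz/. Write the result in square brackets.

Rule 1 Velar Palatalization: no change — [yuduloz]
Rule 2 Intervocalic Lenition: [yuduloz] → [yuzuloz]
Rule 3 Syncope: [yuzuloz] → [yzloz]
Rule 4 Final Obstruent Devoicing: [yzloz] → [yzlos]

[yzlos]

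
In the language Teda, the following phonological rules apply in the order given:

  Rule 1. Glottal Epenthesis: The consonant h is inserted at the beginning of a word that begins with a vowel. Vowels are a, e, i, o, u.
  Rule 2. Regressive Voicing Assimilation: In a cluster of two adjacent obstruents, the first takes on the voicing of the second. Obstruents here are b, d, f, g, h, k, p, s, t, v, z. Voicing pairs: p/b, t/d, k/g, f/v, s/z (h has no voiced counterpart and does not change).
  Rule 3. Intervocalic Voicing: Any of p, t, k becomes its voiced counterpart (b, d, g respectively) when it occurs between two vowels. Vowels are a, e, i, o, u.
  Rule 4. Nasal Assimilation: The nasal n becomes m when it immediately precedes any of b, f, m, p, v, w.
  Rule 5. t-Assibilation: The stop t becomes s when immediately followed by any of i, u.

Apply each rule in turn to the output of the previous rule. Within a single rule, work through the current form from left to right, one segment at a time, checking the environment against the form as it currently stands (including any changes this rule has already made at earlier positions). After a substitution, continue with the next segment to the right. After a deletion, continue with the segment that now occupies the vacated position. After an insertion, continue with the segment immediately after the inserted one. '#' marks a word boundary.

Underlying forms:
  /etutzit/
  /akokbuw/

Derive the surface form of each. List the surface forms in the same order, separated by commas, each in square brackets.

/etutzit/:
  Rule 1 Glottal Epenthesis: [etutzit] → [hetutzit]
  Rule 2 Regressive Voicing Assimilation: [hetutzit] → [hetudzit]
  Rule 3 Intervocalic Voicing: [hetudzit] → [hedudzit]
  Rule 4 Nasal Assimilation: no change — [hedudzit]
  Rule 5 t-Assibilation: no change — [hedudzit]
/akokbuw/:
  Rule 1 Glottal Epenthesis: [akokbuw] → [hakokbuw]
  Rule 2 Regressive Voicing Assimilation: [hakokbuw] → [hakogbuw]
  Rule 3 Intervocalic Voicing: [hakogbuw] → [hagogbuw]
  Rule 4 Nasal Assimilation: no change — [hagogbuw]
  Rule 5 t-Assibilation: no change — [hagogbuw]

[hedudzit], [hagogbuw]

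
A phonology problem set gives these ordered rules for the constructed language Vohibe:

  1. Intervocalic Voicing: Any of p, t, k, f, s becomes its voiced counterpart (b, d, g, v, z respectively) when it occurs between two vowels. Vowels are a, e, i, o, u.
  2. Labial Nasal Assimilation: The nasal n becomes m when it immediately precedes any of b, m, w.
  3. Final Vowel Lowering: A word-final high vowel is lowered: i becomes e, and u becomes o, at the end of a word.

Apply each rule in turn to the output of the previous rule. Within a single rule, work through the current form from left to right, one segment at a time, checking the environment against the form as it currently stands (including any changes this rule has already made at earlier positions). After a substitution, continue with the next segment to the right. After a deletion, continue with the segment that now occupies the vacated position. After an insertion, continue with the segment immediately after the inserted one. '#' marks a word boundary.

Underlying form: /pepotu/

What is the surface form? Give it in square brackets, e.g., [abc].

1 Intervocalic Voicing: [pepotu] → [pebodu]
2 Labial Nasal Assimilation: no change — [pebodu]
3 Final Vowel Lowering: [pebodu] → [pebodo]

[pebodo]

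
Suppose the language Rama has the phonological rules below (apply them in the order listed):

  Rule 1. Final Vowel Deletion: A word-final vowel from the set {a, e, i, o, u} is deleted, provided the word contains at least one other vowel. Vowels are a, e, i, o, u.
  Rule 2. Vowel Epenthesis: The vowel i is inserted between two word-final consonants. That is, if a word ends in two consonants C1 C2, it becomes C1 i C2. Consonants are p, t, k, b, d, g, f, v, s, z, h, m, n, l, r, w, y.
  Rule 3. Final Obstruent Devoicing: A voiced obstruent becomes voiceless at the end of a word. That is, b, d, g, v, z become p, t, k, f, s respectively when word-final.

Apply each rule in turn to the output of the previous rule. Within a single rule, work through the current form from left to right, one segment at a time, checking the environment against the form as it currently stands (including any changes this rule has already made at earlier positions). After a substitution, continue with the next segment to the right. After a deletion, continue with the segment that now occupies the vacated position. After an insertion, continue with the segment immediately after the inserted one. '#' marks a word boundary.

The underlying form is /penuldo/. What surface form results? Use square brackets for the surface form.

[penulit]

Rule 1 Final Vowel Deletion: [penuldo] → [penuld]
Rule 2 Vowel Epenthesis: [penuld] → [penulid]
Rule 3 Final Obstruent Devoicing: [penulid] → [penulit]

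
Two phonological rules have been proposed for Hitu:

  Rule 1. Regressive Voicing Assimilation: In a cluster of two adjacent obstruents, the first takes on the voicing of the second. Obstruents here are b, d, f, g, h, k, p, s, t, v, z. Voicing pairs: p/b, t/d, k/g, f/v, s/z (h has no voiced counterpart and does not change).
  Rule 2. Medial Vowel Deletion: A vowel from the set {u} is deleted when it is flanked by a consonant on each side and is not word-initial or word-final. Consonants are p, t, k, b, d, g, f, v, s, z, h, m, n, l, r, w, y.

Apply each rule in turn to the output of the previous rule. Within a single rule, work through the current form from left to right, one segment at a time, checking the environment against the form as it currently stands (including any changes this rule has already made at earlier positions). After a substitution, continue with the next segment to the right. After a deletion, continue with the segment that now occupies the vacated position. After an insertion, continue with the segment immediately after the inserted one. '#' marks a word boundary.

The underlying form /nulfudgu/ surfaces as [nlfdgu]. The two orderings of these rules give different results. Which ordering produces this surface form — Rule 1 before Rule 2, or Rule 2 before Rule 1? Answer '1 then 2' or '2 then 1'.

1 then 2

Order 1 then 2:
  1 Regressive Voicing Assimilation: no change — [nulfudgu]
  2 Medial Vowel Deletion: [nulfudgu] → [nlfdgu]
  result: [nlfdgu]
Order 2 then 1:
  2 Medial Vowel Deletion: [nulfudgu] → [nlfdgu]
  1 Regressive Voicing Assimilation: [nlfdgu] → [nlvdgu]
  result: [nlvdgu]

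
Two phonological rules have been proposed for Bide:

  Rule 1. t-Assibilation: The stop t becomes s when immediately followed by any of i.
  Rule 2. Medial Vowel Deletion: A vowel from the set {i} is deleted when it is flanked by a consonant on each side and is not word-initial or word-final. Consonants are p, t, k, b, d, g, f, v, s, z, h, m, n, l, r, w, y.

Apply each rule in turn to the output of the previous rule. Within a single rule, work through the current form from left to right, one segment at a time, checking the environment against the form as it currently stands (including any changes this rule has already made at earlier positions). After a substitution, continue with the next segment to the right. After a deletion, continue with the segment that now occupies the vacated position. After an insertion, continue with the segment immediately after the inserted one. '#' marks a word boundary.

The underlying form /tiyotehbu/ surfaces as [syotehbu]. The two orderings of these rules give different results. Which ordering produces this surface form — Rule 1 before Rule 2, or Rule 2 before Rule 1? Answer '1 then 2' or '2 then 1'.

Order 1 then 2:
  1 t-Assibilation: [tiyotehbu] → [siyotehbu]
  2 Medial Vowel Deletion: [siyotehbu] → [syotehbu]
  result: [syotehbu]
Order 2 then 1:
  2 Medial Vowel Deletion: [tiyotehbu] → [tyotehbu]
  1 t-Assibilation: no change — [tyotehbu]
  result: [tyotehbu]

1 then 2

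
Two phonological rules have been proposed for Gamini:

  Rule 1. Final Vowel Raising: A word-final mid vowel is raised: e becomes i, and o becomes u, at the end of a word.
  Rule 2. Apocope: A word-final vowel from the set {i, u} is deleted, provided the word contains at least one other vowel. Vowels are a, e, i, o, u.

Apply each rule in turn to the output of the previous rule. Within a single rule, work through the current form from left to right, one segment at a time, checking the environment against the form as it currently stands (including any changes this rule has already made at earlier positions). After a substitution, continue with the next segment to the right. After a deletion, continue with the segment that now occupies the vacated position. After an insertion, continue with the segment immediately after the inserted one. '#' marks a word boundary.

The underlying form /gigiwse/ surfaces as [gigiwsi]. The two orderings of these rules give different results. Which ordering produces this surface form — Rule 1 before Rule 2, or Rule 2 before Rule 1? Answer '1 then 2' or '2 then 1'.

2 then 1

Order 1 then 2:
  1 Final Vowel Raising: [gigiwse] → [gigiwsi]
  2 Apocope: [gigiwsi] → [gigiws]
  result: [gigiws]
Order 2 then 1:
  2 Apocope: no change — [gigiwse]
  1 Final Vowel Raising: [gigiwse] → [gigiwsi]
  result: [gigiwsi]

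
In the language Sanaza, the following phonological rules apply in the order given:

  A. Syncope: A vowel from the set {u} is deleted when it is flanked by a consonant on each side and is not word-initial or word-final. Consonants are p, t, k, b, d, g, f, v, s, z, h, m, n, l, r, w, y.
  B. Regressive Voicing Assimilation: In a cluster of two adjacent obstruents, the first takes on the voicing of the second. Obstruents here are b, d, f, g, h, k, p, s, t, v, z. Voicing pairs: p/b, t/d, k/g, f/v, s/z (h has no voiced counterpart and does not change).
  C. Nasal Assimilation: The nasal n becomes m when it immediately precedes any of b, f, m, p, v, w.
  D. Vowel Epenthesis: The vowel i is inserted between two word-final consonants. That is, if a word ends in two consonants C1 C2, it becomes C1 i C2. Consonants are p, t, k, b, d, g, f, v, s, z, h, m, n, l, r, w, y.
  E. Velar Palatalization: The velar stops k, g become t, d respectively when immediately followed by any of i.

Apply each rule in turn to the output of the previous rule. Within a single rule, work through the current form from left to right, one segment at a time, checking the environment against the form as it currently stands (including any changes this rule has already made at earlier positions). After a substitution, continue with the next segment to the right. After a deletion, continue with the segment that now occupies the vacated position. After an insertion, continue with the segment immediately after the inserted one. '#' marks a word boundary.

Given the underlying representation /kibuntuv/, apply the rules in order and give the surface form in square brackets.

[tibndiv]

A Syncope: [kibuntuv] → [kibntv]
B Regressive Voicing Assimilation: [kibntv] → [kibndv]
C Nasal Assimilation: no change — [kibndv]
D Vowel Epenthesis: [kibndv] → [kibndiv]
E Velar Palatalization: [kibndiv] → [tibndiv]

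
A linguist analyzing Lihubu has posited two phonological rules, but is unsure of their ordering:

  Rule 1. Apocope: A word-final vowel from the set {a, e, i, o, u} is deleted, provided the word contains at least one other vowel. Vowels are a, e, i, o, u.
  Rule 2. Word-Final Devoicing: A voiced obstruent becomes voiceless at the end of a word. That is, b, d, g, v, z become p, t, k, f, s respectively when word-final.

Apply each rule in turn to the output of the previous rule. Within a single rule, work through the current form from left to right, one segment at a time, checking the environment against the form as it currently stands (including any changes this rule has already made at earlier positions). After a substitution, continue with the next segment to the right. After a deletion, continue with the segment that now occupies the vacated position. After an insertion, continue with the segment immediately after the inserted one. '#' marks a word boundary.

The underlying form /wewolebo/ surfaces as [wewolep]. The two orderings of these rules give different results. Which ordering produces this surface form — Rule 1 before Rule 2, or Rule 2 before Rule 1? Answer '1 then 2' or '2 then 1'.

1 then 2

Order 1 then 2:
  1 Apocope: [wewolebo] → [wewoleb]
  2 Word-Final Devoicing: [wewoleb] → [wewolep]
  result: [wewolep]
Order 2 then 1:
  2 Word-Final Devoicing: no change — [wewolebo]
  1 Apocope: [wewolebo] → [wewoleb]
  result: [wewoleb]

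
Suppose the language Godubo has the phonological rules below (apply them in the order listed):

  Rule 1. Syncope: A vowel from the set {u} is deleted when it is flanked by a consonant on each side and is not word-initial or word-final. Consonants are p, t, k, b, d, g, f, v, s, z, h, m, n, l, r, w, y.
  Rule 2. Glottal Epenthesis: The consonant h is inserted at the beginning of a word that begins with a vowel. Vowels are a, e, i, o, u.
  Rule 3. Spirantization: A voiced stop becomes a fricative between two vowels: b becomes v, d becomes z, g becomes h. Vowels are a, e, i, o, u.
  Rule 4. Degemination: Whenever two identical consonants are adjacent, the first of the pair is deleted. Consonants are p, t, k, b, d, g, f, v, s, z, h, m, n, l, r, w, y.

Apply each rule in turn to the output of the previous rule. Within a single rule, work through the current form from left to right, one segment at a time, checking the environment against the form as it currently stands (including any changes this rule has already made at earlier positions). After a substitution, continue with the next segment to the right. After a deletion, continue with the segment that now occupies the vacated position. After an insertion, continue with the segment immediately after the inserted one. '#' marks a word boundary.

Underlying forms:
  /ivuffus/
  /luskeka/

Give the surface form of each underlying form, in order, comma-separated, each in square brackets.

[hivfs], [lskeka]

/ivuffus/:
  Rule 1 Syncope: [ivuffus] → [ivffs]
  Rule 2 Glottal Epenthesis: [ivffs] → [hivffs]
  Rule 3 Spirantization: no change — [hivffs]
  Rule 4 Degemination: [hivffs] → [hivfs]
/luskeka/:
  Rule 1 Syncope: [luskeka] → [lskeka]
  Rule 2 Glottal Epenthesis: no change — [lskeka]
  Rule 3 Spirantization: no change — [lskeka]
  Rule 4 Degemination: no change — [lskeka]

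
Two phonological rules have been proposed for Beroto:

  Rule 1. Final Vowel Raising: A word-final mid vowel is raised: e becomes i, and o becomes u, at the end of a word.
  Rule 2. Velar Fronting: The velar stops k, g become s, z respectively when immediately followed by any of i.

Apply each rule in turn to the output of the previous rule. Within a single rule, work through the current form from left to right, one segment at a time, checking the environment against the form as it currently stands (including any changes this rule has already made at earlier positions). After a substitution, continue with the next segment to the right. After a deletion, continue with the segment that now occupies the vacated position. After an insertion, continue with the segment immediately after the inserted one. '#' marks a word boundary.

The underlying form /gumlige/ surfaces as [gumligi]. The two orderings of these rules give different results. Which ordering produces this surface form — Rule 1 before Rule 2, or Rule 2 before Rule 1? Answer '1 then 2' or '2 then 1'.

2 then 1

Order 1 then 2:
  1 Final Vowel Raising: [gumlige] → [gumligi]
  2 Velar Fronting: [gumligi] → [gumlizi]
  result: [gumlizi]
Order 2 then 1:
  2 Velar Fronting: no change — [gumlige]
  1 Final Vowel Raising: [gumlige] → [gumligi]
  result: [gumligi]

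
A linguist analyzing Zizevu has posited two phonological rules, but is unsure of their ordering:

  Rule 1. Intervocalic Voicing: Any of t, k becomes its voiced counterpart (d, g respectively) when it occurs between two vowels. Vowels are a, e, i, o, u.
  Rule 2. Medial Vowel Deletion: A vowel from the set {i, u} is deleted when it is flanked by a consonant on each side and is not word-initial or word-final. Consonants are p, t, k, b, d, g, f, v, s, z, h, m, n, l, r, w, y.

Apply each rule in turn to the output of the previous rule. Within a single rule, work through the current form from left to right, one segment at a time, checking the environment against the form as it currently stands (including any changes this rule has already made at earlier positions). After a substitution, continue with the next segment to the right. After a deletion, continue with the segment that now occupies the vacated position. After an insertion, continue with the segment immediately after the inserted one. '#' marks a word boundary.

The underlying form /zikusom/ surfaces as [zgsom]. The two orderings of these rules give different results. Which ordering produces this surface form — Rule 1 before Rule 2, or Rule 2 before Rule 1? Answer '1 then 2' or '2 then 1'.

Order 1 then 2:
  1 Intervocalic Voicing: [zikusom] → [zigusom]
  2 Medial Vowel Deletion: [zigusom] → [zgsom]
  result: [zgsom]
Order 2 then 1:
  2 Medial Vowel Deletion: [zikusom] → [zksom]
  1 Intervocalic Voicing: no change — [zksom]
  result: [zksom]

1 then 2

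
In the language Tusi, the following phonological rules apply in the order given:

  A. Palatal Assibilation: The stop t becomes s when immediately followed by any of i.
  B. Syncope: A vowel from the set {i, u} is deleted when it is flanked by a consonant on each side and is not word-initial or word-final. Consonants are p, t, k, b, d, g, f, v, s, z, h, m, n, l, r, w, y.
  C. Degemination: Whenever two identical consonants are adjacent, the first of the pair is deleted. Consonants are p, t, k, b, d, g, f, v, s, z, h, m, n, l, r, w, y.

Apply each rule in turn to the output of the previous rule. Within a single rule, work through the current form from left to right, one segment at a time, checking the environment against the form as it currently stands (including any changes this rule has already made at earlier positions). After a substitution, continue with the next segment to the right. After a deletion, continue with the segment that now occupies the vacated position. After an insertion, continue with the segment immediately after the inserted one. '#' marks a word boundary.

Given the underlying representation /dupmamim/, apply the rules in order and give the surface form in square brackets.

A Palatal Assibilation: no change — [dupmamim]
B Syncope: [dupmamim] → [dpmamm]
C Degemination: [dpmamm] → [dpmam]

[dpmam]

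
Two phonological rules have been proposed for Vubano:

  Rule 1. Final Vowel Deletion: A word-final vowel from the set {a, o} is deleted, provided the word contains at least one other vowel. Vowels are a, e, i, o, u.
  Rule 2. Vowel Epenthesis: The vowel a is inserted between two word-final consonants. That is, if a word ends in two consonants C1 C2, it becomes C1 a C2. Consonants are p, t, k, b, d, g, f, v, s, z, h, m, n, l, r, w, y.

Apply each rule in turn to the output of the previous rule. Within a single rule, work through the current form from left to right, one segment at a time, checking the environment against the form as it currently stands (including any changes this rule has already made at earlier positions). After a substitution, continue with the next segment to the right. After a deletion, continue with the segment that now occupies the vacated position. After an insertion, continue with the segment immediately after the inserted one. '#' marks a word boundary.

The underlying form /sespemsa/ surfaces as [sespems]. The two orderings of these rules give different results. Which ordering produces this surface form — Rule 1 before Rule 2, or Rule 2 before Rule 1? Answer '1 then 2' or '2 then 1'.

Order 1 then 2:
  1 Final Vowel Deletion: [sespemsa] → [sespems]
  2 Vowel Epenthesis: [sespems] → [sespemas]
  result: [sespemas]
Order 2 then 1:
  2 Vowel Epenthesis: no change — [sespemsa]
  1 Final Vowel Deletion: [sespemsa] → [sespems]
  result: [sespems]

2 then 1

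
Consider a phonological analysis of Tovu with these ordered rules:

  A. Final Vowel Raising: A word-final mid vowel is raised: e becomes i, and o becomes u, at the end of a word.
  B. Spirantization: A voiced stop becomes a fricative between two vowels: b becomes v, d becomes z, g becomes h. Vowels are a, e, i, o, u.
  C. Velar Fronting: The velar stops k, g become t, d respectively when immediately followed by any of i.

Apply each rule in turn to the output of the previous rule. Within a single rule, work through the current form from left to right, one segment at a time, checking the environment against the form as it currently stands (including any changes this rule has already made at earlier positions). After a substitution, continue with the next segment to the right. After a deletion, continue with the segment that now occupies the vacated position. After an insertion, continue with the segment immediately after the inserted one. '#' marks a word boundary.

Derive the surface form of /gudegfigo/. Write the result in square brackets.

A Final Vowel Raising: [gudegfigo] → [gudegfigu]
B Spirantization: [gudegfigu] → [guzegfihu]
C Velar Fronting: no change — [guzegfihu]

[guzegfihu]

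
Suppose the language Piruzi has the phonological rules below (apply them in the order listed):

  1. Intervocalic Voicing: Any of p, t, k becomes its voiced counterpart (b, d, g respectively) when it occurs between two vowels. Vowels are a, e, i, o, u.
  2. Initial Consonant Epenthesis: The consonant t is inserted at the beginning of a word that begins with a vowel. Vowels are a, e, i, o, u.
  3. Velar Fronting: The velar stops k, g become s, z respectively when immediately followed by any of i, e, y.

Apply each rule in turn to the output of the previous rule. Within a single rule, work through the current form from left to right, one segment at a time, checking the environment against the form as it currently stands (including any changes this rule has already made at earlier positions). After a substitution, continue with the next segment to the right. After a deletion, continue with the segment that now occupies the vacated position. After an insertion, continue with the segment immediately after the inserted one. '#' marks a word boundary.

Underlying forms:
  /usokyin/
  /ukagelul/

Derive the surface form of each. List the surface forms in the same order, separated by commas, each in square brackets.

/usokyin/:
  1 Intervocalic Voicing: no change — [usokyin]
  2 Initial Consonant Epenthesis: [usokyin] → [tusokyin]
  3 Velar Fronting: [tusokyin] → [tusosyin]
/ukagelul/:
  1 Intervocalic Voicing: [ukagelul] → [ugagelul]
  2 Initial Consonant Epenthesis: [ugagelul] → [tugagelul]
  3 Velar Fronting: [tugagelul] → [tugazelul]

[tusosyin], [tugazelul]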